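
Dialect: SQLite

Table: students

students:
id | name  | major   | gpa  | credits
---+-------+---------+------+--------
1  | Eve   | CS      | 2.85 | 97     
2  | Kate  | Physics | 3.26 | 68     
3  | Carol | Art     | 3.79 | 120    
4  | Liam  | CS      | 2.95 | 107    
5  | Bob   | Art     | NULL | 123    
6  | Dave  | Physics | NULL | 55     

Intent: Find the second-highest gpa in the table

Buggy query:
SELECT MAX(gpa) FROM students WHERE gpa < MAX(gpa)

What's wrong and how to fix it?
Bug: MAX(gpa) on the right of the comparison is an aggregate-in-WHERE error

Fix: Put the inner MAX in a scalar subquery

Corrected query:
SELECT MAX(gpa) FROM students WHERE gpa < (SELECT MAX(gpa) FROM students)

Result:
MAX(gpa)
--------
3.26    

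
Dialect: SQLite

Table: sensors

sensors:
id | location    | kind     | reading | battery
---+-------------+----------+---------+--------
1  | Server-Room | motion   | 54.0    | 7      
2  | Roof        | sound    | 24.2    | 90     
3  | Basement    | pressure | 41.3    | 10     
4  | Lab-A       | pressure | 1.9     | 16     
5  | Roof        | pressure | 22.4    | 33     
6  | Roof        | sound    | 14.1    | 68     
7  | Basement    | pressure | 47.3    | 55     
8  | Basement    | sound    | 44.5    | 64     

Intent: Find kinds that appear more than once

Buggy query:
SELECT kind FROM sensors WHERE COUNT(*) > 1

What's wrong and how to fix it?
Bug: COUNT(*) is an aggregate and cannot be used in WHERE

Fix: Group first, then use HAVING for the count condition

Corrected query:
SELECT kind FROM sensors GROUP BY kind HAVING COUNT(*) > 1

Result:
kind    
--------
pressure
sound   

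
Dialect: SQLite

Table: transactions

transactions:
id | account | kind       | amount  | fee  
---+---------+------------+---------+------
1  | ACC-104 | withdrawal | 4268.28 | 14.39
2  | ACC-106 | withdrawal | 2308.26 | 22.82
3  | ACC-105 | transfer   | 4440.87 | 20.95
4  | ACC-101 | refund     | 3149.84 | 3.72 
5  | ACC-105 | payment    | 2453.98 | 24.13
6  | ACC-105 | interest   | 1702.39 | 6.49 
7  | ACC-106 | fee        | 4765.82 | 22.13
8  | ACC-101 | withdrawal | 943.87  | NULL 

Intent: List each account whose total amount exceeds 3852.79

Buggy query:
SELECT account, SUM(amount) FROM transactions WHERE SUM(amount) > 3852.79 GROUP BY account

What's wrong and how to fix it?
Bug: WHERE runs before GROUP BY, so aggregates aren't available there

Fix: Use HAVING (which filters groups after aggregation) instead of WHERE

Corrected query:
SELECT account, SUM(amount) FROM transactions GROUP BY account HAVING SUM(amount) > 3852.79

Result:
account | SUM(amount)
--------+------------
ACC-101 | 4093.71    
ACC-104 | 4268.28    
ACC-105 | 8597.24    
ACC-106 | 7074.08    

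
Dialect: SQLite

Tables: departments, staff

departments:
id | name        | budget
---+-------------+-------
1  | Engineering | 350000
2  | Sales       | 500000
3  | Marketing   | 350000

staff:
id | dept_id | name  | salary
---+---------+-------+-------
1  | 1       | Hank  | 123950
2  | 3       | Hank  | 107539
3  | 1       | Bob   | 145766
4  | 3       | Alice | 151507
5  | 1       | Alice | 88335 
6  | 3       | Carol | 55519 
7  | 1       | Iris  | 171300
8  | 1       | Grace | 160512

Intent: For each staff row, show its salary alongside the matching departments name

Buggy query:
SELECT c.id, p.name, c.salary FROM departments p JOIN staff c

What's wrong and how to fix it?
Bug: JOIN with no ON clause produces a cartesian product; every staff row pairs with every departments row

Fix: Specify the join condition linking the foreign key to the parent id

Corrected query:
SELECT c.id, p.name, c.salary FROM departments p JOIN staff c ON c.dept_id = p.id

Result:
id | name        | salary
---+-------------+-------
1  | Engineering | 123950
2  | Marketing   | 107539
3  | Engineering | 145766
4  | Marketing   | 151507
5  | Engineering | 88335 
6  | Marketing   | 55519 
7  | Engineering | 171300
8  | Engineering | 160512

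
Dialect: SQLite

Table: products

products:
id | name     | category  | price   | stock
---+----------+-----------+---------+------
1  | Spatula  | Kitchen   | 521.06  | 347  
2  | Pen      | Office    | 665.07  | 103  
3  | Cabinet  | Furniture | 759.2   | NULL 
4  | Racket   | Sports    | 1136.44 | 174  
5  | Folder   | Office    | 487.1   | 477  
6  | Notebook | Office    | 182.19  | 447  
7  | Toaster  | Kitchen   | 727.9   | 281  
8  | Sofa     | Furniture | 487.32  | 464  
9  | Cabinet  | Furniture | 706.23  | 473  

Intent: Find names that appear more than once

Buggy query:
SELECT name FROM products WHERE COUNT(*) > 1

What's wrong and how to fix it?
Bug: COUNT(*) is an aggregate and cannot be used in WHERE

Fix: GROUP BY name, then filter groups with HAVING COUNT(*) > 1

Corrected query:
SELECT name FROM products GROUP BY name HAVING COUNT(*) > 1

Result:
name   
-------
Cabinet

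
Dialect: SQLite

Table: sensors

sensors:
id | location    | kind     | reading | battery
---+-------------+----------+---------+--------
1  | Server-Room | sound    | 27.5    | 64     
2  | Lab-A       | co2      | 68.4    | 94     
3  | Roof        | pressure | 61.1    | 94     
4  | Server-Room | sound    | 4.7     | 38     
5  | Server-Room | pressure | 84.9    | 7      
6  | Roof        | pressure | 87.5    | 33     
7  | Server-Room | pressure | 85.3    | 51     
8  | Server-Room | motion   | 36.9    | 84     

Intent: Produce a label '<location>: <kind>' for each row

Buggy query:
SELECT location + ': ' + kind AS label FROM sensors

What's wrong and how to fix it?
Bug: SQLite uses || for string concatenation; + coerces text to numbers (yielding 0)

Fix: Replace + with || to concatenate text

Corrected query:
SELECT location || ': ' || kind AS label FROM sensors

Result:
label                
---------------------
Server-Room: sound   
Lab-A: co2           
Roof: pressure       
Server-Room: sound   
Server-Room: pressure
Roof: pressure       
Server-Room: pressure
Server-Room: motion  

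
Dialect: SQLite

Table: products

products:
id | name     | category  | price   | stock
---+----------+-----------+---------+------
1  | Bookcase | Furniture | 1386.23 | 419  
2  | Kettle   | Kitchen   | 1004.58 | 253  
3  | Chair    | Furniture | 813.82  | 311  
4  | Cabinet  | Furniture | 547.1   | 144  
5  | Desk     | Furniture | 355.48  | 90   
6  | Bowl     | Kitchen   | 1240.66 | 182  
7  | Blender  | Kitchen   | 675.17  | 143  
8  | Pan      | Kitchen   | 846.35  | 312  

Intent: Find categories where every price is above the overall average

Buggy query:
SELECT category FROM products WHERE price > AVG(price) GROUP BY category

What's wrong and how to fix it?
Bug: WHERE evaluates per row before aggregation, so AVG() is unavailable

Fix: Compute the overall average in a scalar subquery and compare each group's MIN against it in HAVING

Corrected query:
SELECT category FROM products GROUP BY category HAVING MIN(price) > (SELECT AVG(price) FROM products)

Result:
(no rows)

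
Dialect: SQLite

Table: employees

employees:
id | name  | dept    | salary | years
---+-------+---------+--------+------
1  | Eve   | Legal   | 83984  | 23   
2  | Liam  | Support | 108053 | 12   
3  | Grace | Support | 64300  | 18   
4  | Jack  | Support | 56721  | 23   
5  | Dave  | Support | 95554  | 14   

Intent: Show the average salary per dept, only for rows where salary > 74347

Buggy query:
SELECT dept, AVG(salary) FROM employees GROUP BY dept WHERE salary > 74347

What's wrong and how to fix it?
Bug: WHERE cannot follow GROUP BY

Fix: Move the WHERE clause before GROUP BY

Corrected query:
SELECT dept, AVG(salary) FROM employees WHERE salary > 74347 GROUP BY dept

Result:
dept    | AVG(salary)
--------+------------
Legal   | 83984      
Support | 101803.5   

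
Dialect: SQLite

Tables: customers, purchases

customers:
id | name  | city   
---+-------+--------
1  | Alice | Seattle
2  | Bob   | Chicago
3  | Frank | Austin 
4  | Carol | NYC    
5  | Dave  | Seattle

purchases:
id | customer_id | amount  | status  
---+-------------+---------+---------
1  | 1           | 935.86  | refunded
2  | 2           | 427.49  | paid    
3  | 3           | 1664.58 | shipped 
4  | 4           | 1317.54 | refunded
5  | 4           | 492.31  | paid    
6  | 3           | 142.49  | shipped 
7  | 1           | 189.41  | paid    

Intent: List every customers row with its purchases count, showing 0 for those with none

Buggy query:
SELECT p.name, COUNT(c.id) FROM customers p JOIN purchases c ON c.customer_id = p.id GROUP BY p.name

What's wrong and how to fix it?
Bug: INNER JOIN drops customers rows that have no matching purchases rows

Fix: Switch to LEFT JOIN to retain unmatched parent rows

Corrected query:
SELECT p.name, COUNT(c.id) FROM customers p LEFT JOIN purchases c ON c.customer_id = p.id GROUP BY p.name

Result:
name  | COUNT(c.id)
------+------------
Alice | 2          
Bob   | 1          
Carol | 2          
Dave  | 0          
Frank | 2          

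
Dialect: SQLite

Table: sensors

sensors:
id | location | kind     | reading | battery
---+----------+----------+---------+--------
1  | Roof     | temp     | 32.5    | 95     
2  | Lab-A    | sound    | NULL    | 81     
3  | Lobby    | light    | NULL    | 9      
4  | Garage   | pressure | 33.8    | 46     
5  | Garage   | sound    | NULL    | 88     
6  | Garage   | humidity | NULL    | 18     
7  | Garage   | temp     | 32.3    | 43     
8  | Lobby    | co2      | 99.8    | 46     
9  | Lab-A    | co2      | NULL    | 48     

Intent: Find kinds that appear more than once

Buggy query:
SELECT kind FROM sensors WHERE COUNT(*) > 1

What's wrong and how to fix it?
Bug: WHERE can't reference COUNT(*); aggregates are computed after WHERE

Fix: GROUP BY kind, then filter groups with HAVING COUNT(*) > 1

Corrected query:
SELECT kind FROM sensors GROUP BY kind HAVING COUNT(*) > 1

Result:
kind 
-----
co2  
sound
temp 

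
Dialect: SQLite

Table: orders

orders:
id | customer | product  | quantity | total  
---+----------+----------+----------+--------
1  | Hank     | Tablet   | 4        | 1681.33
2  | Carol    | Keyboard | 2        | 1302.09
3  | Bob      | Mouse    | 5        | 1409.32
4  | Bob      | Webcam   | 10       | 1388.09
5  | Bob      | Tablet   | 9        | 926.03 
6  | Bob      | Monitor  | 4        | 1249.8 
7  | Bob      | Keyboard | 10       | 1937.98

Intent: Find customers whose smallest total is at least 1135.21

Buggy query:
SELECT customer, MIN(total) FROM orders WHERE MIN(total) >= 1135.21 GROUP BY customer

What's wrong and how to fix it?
Bug: MIN() in WHERE is a misuse of aggregate

Fix: Replace WHERE with HAVING after the GROUP BY

Corrected query:
SELECT customer, MIN(total) FROM orders GROUP BY customer HAVING MIN(total) >= 1135.21

Result:
customer | MIN(total)
---------+-----------
Carol    | 1302.09   
Hank     | 1681.33   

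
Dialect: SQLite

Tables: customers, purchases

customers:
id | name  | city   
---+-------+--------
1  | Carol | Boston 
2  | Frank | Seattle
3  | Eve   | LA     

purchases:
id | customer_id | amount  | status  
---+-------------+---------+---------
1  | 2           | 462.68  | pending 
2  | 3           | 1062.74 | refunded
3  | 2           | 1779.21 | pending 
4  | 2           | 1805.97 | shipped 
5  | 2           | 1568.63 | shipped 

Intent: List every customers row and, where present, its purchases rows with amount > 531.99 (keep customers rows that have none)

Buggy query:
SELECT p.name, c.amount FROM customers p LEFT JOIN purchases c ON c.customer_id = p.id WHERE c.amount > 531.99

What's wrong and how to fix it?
Bug: A WHERE condition on the right-hand table after LEFT JOIN drops unmatched parents

Fix: Put 'c.amount > 531.99' in the JOIN's ON clause instead of WHERE

Corrected query:
SELECT p.name, c.amount FROM customers p LEFT JOIN purchases c ON c.customer_id = p.id AND c.amount > 531.99

Result:
name  | amount 
------+--------
Carol | NULL   
Frank | 1568.63
Frank | 1779.21
Frank | 1805.97
Eve   | 1062.74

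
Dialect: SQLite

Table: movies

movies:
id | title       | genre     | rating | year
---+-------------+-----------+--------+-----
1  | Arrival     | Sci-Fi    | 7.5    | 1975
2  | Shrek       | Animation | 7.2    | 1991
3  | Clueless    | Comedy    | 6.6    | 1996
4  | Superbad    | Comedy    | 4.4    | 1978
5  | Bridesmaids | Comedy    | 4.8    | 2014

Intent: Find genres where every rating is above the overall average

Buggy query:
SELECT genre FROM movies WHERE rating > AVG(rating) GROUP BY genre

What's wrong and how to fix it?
Bug: WHERE evaluates per row before aggregation, so AVG() is unavailable

Fix: Compute the overall average in a scalar subquery and compare each group's MIN against it in HAVING

Corrected query:
SELECT genre FROM movies GROUP BY genre HAVING MIN(rating) > (SELECT AVG(rating) FROM movies)

Result:
genre    
---------
Animation
Sci-Fi   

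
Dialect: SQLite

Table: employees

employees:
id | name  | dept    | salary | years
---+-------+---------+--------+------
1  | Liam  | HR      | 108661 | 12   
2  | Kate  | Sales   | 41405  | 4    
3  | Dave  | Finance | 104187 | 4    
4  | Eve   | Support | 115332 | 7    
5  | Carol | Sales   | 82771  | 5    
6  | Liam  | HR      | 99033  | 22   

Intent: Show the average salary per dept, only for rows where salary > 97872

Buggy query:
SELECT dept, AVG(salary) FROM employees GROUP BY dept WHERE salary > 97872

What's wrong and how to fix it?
Bug: WHERE cannot follow GROUP BY

Fix: Place WHERE between FROM and GROUP BY

Corrected query:
SELECT dept, AVG(salary) FROM employees WHERE salary > 97872 GROUP BY dept

Result:
dept    | AVG(salary)
--------+------------
Finance | 104187     
HR      | 103847     
Support | 115332     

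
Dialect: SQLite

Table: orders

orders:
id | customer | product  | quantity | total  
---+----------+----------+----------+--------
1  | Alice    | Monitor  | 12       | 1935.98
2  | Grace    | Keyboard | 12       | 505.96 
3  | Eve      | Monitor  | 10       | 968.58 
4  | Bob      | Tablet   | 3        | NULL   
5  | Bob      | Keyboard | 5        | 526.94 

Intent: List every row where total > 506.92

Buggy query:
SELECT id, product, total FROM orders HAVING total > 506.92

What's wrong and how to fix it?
Bug: This is a non-aggregate query (no GROUP BY, no aggregates), so in SQLite the HAVING clause is invalid here; a row-level condition belongs in WHERE

Fix: Replace HAVING with WHERE since the condition applies to individual rows

Corrected query:
SELECT id, product, total FROM orders WHERE total > 506.92

Result:
id | product  | total  
---+----------+--------
1  | Monitor  | 1935.98
3  | Monitor  | 968.58 
5  | Keyboard | 526.94 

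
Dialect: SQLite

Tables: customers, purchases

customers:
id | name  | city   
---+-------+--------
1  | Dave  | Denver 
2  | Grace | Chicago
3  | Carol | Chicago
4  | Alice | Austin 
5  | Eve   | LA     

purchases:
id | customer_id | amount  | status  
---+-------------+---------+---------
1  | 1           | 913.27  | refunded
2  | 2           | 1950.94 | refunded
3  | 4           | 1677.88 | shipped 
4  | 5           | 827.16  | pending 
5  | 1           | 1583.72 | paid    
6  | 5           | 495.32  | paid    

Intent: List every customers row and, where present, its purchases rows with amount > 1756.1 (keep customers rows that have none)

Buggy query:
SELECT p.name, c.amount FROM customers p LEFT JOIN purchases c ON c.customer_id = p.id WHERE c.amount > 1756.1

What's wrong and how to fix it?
Bug: Filtering c.amount in WHERE discards the NULL rows produced by LEFT JOIN, turning it into an inner join

Fix: Move the right-table condition into the ON clause so unmatched parents are kept

Corrected query:
SELECT p.name, c.amount FROM customers p LEFT JOIN purchases c ON c.customer_id = p.id AND c.amount > 1756.1

Result:
name  | amount 
------+--------
Dave  | NULL   
Grace | 1950.94
Carol | NULL   
Alice | NULL   
Eve   | NULL   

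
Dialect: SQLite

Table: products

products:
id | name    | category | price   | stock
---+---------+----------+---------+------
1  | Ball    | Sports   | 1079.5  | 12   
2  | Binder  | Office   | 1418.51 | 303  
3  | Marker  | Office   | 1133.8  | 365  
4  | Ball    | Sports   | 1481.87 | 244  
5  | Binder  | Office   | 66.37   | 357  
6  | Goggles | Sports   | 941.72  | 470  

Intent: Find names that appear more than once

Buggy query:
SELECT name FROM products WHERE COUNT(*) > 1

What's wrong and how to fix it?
Bug: WHERE can't reference COUNT(*); aggregates are computed after WHERE

Fix: Group first, then use HAVING for the count condition

Corrected query:
SELECT name FROM products GROUP BY name HAVING COUNT(*) > 1

Result:
name  
------
Ball  
Binder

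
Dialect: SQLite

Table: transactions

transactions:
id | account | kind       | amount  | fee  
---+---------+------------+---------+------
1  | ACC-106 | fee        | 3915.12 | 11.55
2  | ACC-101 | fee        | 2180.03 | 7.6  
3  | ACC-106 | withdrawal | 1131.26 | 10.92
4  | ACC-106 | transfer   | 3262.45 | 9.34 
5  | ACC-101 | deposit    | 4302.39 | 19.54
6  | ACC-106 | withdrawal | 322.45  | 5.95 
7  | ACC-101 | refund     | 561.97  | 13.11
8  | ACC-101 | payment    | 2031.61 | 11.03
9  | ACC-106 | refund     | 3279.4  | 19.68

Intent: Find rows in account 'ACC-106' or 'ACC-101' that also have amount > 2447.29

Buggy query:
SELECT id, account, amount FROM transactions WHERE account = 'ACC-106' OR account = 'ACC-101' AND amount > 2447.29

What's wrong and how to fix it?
Bug: AND binds tighter than OR, so this parses as account = 'ACC-106' OR (account = 'ACC-101' AND amount > 2447.29)

Fix: Group the OR with parentheses (or use IN), then AND the threshold

Corrected query:
SELECT id, account, amount FROM transactions WHERE (account = 'ACC-106' OR account = 'ACC-101') AND amount > 2447.29

Result:
id | account | amount 
---+---------+--------
1  | ACC-106 | 3915.12
4  | ACC-106 | 3262.45
5  | ACC-101 | 4302.39
9  | ACC-106 | 3279.4 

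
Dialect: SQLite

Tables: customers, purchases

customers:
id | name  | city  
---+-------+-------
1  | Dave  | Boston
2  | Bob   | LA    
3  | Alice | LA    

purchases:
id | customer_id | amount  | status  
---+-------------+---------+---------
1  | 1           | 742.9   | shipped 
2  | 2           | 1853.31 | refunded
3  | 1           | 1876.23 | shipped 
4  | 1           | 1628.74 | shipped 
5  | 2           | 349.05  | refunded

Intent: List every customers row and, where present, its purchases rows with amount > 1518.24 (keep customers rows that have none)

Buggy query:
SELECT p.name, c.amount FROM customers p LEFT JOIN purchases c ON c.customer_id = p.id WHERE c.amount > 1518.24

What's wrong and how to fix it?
Bug: A WHERE condition on the right-hand table after LEFT JOIN drops unmatched parents

Fix: Put 'c.amount > 1518.24' in the JOIN's ON clause instead of WHERE

Corrected query:
SELECT p.name, c.amount FROM customers p LEFT JOIN purchases c ON c.customer_id = p.id AND c.amount > 1518.24

Result:
name  | amount 
------+--------
Dave  | 1628.74
Dave  | 1876.23
Bob   | 1853.31
Alice | NULL   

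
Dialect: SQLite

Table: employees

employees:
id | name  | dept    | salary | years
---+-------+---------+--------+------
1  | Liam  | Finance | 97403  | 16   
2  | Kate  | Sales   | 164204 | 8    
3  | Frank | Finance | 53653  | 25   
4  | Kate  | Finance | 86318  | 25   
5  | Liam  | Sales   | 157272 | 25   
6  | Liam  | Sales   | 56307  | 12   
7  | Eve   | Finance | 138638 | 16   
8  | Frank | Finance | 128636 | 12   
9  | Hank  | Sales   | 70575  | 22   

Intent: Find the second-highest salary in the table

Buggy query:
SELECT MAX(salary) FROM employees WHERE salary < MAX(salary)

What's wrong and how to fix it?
Bug: MAX(salary) on the right of the comparison is an aggregate-in-WHERE error

Fix: Put the inner MAX in a scalar subquery

Corrected query:
SELECT MAX(salary) FROM employees WHERE salary < (SELECT MAX(salary) FROM employees)

Result:
MAX(salary)
-----------
157272     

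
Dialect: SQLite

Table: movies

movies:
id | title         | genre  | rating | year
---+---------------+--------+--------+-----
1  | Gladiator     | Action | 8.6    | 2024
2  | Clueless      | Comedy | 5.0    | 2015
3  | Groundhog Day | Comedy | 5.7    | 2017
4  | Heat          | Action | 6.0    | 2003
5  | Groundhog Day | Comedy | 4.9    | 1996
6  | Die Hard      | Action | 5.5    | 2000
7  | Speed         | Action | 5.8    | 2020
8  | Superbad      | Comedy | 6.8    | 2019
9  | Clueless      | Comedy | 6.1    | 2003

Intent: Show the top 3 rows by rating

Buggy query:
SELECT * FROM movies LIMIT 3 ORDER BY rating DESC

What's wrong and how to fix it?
Bug: ORDER BY cannot follow LIMIT; LIMIT is the final clause

Fix: Swap the clauses: ORDER BY first, then LIMIT

Corrected query:
SELECT * FROM movies ORDER BY rating DESC LIMIT 3

Result:
id | title     | genre  | rating | year
---+-----------+--------+--------+-----
1  | Gladiator | Action | 8.6    | 2024
8  | Superbad  | Comedy | 6.8    | 2019
9  | Clueless  | Comedy | 6.1    | 2003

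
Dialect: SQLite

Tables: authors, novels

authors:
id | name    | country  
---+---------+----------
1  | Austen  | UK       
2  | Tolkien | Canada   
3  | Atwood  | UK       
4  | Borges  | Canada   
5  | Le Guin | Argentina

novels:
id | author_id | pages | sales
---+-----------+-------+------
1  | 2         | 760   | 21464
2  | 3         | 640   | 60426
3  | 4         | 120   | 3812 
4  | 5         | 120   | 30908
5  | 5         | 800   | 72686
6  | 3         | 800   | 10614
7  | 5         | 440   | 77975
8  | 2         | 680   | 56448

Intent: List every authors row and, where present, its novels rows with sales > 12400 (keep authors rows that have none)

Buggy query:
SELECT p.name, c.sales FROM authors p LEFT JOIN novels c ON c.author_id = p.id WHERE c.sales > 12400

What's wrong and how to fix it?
Bug: Filtering c.sales in WHERE discards the NULL rows produced by LEFT JOIN, turning it into an inner join

Fix: Put 'c.sales > 12400' in the JOIN's ON clause instead of WHERE

Corrected query:
SELECT p.name, c.sales FROM authors p LEFT JOIN novels c ON c.author_id = p.id AND c.sales > 12400

Result:
name    | sales
--------+------
Austen  | NULL 
Tolkien | 21464
Tolkien | 56448
Atwood  | 60426
Borges  | NULL 
Le Guin | 30908
Le Guin | 72686
Le Guin | 77975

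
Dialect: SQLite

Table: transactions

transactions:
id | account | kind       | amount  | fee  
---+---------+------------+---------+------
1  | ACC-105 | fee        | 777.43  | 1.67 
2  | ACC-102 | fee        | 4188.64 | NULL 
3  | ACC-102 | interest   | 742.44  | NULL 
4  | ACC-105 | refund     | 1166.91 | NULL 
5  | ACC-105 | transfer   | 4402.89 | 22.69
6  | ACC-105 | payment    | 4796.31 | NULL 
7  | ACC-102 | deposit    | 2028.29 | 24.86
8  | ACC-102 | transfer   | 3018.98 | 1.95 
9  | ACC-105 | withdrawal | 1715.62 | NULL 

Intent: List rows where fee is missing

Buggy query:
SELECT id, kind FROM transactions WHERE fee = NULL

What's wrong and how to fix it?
Bug: Comparing to NULL with '=' never matches; NULL = NULL is unknown, not true

Fix: Use IS NULL to test for NULL

Corrected query:
SELECT id, kind FROM transactions WHERE fee IS NULL

Result:
id | kind      
---+-----------
2  | fee       
3  | interest  
4  | refund    
6  | payment   
9  | withdrawal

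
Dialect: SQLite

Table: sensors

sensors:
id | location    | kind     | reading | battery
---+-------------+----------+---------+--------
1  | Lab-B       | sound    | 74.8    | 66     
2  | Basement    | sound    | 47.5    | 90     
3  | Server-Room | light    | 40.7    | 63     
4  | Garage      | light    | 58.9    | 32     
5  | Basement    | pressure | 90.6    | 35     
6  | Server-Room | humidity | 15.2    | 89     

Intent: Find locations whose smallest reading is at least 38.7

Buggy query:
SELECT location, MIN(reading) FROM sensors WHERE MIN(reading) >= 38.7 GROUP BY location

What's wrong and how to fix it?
Bug: Aggregates like MIN are computed per group after WHERE runs

Fix: Replace WHERE with HAVING after the GROUP BY

Corrected query:
SELECT location, MIN(reading) FROM sensors GROUP BY location HAVING MIN(reading) >= 38.7

Result:
location | MIN(reading)
---------+-------------
Basement | 47.5        
Garage   | 58.9        
Lab-B    | 74.8        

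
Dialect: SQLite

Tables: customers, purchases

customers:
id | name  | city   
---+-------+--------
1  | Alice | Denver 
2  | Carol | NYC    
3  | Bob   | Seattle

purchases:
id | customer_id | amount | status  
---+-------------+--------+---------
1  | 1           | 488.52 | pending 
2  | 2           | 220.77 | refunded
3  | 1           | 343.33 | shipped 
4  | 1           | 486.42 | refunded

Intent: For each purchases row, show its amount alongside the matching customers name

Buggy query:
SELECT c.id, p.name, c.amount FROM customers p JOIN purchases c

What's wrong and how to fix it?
Bug: Missing join condition: each purchases row is matched to all customers rows instead of just its own

Fix: Add ON c.customer_id = p.id to the JOIN

Corrected query:
SELECT c.id, p.name, c.amount FROM customers p JOIN purchases c ON c.customer_id = p.id

Result:
id | name  | amount
---+-------+-------
1  | Alice | 488.52
2  | Carol | 220.77
3  | Alice | 343.33
4  | Alice | 486.42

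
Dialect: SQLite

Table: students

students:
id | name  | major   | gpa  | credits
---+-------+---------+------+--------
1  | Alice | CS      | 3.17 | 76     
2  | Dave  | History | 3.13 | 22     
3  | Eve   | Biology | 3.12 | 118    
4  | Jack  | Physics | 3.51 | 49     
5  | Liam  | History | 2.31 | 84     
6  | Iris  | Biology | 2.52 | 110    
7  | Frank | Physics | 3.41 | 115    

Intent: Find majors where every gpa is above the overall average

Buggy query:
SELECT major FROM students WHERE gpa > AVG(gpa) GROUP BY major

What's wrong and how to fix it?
Bug: AVG() is an aggregate; it can't sit directly in WHERE

Fix: Compute the overall average in a scalar subquery and compare each group's MIN against it in HAVING

Corrected query:
SELECT major FROM students GROUP BY major HAVING MIN(gpa) > (SELECT AVG(gpa) FROM students)

Result:
major  
-------
CS     
Physics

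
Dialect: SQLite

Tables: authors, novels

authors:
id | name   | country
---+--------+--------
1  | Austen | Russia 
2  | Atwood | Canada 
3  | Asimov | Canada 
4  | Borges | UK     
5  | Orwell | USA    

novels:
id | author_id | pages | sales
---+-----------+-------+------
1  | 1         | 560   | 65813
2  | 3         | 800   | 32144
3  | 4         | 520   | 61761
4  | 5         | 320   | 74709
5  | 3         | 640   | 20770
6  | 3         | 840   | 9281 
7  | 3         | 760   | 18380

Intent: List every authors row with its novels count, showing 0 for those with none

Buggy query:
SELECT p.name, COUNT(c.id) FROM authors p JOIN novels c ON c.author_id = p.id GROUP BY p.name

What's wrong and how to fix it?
Bug: An inner join excludes parents with zero children

Fix: Switch to LEFT JOIN to retain unmatched parent rows

Corrected query:
SELECT p.name, COUNT(c.id) FROM authors p LEFT JOIN novels c ON c.author_id = p.id GROUP BY p.name

Result:
name   | COUNT(c.id)
-------+------------
Asimov | 4          
Atwood | 0          
Austen | 1          
Borges | 1          
Orwell | 1          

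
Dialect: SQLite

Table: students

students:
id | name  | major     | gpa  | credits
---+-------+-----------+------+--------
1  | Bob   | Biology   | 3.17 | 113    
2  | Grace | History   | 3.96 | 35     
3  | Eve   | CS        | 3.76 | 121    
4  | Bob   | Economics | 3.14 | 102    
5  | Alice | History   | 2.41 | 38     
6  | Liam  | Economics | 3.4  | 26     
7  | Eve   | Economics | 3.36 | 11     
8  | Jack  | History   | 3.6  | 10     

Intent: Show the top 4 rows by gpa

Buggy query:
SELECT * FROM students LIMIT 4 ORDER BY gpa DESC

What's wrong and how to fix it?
Bug: ORDER BY cannot follow LIMIT; LIMIT is the final clause

Fix: Swap the clauses: ORDER BY first, then LIMIT

Corrected query:
SELECT * FROM students ORDER BY gpa DESC LIMIT 4

Result:
id | name  | major     | gpa  | credits
---+-------+-----------+------+--------
2  | Grace | History   | 3.96 | 35     
3  | Eve   | CS        | 3.76 | 121    
8  | Jack  | History   | 3.6  | 10     
6  | Liam  | Economics | 3.4  | 26     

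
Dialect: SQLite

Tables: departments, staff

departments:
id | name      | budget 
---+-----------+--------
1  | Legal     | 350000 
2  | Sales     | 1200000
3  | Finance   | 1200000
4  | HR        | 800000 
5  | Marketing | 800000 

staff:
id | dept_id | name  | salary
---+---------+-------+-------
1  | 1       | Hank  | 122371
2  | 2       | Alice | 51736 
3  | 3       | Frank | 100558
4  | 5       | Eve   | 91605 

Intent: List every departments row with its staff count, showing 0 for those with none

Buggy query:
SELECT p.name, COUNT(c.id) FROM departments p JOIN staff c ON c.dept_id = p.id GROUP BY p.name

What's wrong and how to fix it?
Bug: INNER JOIN drops departments rows that have no matching staff rows

Fix: Use LEFT JOIN so parents without children still appear (COUNT(c.id) gives 0)

Corrected query:
SELECT p.name, COUNT(c.id) FROM departments p LEFT JOIN staff c ON c.dept_id = p.id GROUP BY p.name

Result:
name      | COUNT(c.id)
----------+------------
Finance   | 1          
HR        | 0          
Legal     | 1          
Marketing | 1          
Sales     | 1          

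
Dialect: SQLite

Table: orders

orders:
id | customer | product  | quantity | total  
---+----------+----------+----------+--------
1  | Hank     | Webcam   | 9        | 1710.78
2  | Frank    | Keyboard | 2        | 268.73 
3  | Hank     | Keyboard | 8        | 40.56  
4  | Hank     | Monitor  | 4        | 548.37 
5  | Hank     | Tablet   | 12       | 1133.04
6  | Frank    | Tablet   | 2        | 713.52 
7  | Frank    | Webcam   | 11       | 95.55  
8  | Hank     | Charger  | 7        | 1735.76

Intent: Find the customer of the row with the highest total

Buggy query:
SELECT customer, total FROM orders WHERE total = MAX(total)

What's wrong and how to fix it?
Bug: MAX(total) is an aggregate and cannot be used directly in WHERE

Fix: Use a subquery: WHERE total = (SELECT MAX(total) FROM orders)

Corrected query:
SELECT customer, total FROM orders WHERE total = (SELECT MAX(total) FROM orders)

Result:
customer | total  
---------+--------
Hank     | 1735.76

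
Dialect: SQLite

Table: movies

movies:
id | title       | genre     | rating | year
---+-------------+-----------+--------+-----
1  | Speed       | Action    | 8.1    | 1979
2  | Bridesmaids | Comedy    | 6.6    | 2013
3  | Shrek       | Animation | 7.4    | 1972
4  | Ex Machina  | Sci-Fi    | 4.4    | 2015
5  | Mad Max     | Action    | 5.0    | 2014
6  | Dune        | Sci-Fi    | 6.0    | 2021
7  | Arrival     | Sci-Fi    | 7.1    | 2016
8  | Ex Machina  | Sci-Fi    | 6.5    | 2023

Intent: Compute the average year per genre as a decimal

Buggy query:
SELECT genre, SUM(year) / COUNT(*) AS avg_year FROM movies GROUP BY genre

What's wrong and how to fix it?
Bug: Both operands are integers, so '/' performs integer division and truncates

Fix: Multiply by 1.0 (or CAST to REAL) to force floating-point division

Corrected query:
SELECT genre, SUM(year) * 1.0 / COUNT(*) AS avg_year FROM movies GROUP BY genre

Result:
genre     | avg_year
----------+---------
Action    | 1996.5  
Animation | 1972    
Comedy    | 2013    
Sci-Fi    | 2018.75 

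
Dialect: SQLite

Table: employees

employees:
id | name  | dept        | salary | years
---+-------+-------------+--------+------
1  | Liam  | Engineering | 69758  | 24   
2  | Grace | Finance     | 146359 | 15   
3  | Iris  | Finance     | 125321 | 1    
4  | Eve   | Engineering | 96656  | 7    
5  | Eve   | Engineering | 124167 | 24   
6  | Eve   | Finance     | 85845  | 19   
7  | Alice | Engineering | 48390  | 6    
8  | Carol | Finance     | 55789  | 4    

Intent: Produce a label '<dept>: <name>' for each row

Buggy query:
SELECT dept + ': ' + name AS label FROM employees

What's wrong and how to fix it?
Bug: '+' is numeric addition; on text columns SQLite converts them to 0 instead of concatenating

Fix: Use the || operator for string concatenation

Corrected query:
SELECT dept || ': ' || name AS label FROM employees

Result:
label             
------------------
Engineering: Liam 
Finance: Grace    
Finance: Iris     
Engineering: Eve  
Engineering: Eve  
Finance: Eve      
Engineering: Alice
Finance: Carol    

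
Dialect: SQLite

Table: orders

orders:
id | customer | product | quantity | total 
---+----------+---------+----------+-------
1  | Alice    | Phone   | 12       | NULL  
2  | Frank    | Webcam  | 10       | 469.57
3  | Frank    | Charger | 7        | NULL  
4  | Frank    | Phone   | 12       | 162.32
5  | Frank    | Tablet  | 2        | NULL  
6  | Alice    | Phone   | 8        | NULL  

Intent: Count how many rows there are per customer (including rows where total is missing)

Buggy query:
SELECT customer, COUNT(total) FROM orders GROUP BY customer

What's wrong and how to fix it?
Bug: COUNT(column) counts non-NULL values only; rows with NULL total aren't counted

Fix: Use COUNT(*) to count all rows regardless of NULL

Corrected query:
SELECT customer, COUNT(*) FROM orders GROUP BY customer

Result:
customer | COUNT(*)
---------+---------
Alice    | 2       
Frank    | 4       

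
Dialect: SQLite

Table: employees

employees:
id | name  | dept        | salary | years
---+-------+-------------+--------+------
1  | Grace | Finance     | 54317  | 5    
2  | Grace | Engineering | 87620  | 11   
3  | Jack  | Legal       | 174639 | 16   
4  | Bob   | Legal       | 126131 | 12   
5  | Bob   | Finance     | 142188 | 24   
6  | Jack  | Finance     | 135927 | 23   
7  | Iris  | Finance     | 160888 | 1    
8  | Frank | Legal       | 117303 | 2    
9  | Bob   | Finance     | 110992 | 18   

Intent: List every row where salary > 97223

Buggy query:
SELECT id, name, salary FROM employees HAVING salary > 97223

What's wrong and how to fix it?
Bug: This is a non-aggregate query (no GROUP BY, no aggregates), so in SQLite the HAVING clause is invalid here; a row-level condition belongs in WHERE

Fix: Use WHERE for row-level filtering

Corrected query:
SELECT id, name, salary FROM employees WHERE salary > 97223

Result:
id | name  | salary
---+-------+-------
3  | Jack  | 174639
4  | Bob   | 126131
5  | Bob   | 142188
6  | Jack  | 135927
7  | Iris  | 160888
8  | Frank | 117303
9  | Bob   | 110992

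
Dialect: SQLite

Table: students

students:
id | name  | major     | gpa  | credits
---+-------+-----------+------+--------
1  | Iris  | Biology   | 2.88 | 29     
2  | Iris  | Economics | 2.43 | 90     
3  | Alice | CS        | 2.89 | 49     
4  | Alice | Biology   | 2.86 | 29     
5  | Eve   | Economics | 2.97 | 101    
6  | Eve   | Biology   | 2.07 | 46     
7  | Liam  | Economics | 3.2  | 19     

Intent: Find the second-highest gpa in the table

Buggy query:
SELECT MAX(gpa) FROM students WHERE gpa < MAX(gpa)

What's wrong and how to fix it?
Bug: MAX(gpa) on the right of the comparison is an aggregate-in-WHERE error

Fix: Compute the overall MAX in a subquery, then take MAX of rows below it

Corrected query:
SELECT MAX(gpa) FROM students WHERE gpa < (SELECT MAX(gpa) FROM students)

Result:
MAX(gpa)
--------
2.97    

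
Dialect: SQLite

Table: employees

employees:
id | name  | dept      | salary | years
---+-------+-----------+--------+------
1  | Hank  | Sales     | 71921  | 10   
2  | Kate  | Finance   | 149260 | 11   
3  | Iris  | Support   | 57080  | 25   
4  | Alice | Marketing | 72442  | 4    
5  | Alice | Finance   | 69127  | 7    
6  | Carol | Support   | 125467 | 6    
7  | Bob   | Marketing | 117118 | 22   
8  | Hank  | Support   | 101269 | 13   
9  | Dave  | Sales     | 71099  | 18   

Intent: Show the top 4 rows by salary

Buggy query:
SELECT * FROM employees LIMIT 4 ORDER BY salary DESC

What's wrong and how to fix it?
Bug: LIMIT must come after ORDER BY

Fix: Sort with ORDER BY, then apply LIMIT

Corrected query:
SELECT * FROM employees ORDER BY salary DESC LIMIT 4

Result:
id | name  | dept      | salary | years
---+-------+-----------+--------+------
2  | Kate  | Finance   | 149260 | 11   
6  | Carol | Support   | 125467 | 6    
7  | Bob   | Marketing | 117118 | 22   
8  | Hank  | Support   | 101269 | 13   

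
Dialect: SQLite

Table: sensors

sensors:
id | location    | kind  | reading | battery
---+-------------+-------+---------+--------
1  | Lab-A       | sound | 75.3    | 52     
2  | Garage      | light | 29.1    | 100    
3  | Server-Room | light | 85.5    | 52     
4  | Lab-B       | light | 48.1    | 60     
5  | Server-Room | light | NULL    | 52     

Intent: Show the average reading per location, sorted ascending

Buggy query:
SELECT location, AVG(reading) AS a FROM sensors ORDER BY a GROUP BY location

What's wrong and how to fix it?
Bug: ORDER BY appears before GROUP BY; SQL clause order requires GROUP BY first

Fix: Reorder: SELECT … FROM … GROUP BY … ORDER BY …

Corrected query:
SELECT location, AVG(reading) AS a FROM sensors GROUP BY location ORDER BY a

Result:
location    | a   
------------+-----
Garage      | 29.1
Lab-B       | 48.1
Lab-A       | 75.3
Server-Room | 85.5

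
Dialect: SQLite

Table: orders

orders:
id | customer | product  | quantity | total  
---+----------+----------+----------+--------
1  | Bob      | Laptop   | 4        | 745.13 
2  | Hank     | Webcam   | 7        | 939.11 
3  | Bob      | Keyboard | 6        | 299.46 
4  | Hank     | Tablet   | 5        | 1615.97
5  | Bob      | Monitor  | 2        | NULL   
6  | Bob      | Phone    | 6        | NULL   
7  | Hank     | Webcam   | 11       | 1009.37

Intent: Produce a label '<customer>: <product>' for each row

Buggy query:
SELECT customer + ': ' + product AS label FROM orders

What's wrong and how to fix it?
Bug: SQLite uses || for string concatenation; + coerces text to numbers (yielding 0)

Fix: Replace + with || to concatenate text

Corrected query:
SELECT customer || ': ' || product AS label FROM orders

Result:
label        
-------------
Bob: Laptop  
Hank: Webcam 
Bob: Keyboard
Hank: Tablet 
Bob: Monitor 
Bob: Phone   
Hank: Webcam 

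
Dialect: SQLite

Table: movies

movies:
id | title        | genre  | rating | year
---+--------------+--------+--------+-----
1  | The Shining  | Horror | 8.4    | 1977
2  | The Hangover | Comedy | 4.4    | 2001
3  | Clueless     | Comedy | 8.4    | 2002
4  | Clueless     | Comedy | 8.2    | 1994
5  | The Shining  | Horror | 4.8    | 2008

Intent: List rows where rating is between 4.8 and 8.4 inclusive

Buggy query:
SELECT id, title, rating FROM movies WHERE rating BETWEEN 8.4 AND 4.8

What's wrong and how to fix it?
Bug: The bounds are reversed; BETWEEN a AND b requires a <= b to match anything

Fix: Swap the bounds so the smaller value comes first

Corrected query:
SELECT id, title, rating FROM movies WHERE rating BETWEEN 4.8 AND 8.4

Result:
id | title       | rating
---+-------------+-------
1  | The Shining | 8.4   
3  | Clueless    | 8.4   
4  | Clueless    | 8.2   
5  | The Shining | 4.8   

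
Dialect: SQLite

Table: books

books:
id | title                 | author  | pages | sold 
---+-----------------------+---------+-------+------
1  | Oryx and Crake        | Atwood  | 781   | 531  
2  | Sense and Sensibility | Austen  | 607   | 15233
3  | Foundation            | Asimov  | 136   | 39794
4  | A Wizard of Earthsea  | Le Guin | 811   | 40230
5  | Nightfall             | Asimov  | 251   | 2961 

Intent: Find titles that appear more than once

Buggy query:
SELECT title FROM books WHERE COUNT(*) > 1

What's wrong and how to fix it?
Bug: WHERE can't reference COUNT(*); aggregates are computed after WHERE

Fix: GROUP BY title, then filter groups with HAVING COUNT(*) > 1

Corrected query:
SELECT title FROM books GROUP BY title HAVING COUNT(*) > 1

Result:
(no rows)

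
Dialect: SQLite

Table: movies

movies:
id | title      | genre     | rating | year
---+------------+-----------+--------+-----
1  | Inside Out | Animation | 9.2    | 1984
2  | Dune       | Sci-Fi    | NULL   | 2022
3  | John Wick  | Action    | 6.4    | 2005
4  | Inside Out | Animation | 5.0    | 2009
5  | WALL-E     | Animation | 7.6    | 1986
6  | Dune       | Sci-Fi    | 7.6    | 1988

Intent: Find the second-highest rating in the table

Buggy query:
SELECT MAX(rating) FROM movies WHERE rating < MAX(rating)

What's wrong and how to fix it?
Bug: The inner MAX is an aggregate inside WHERE, which is not allowed

Fix: Compute the overall MAX in a subquery, then take MAX of rows below it

Corrected query:
SELECT MAX(rating) FROM movies WHERE rating < (SELECT MAX(rating) FROM movies)

Result:
MAX(rating)
-----------
7.6        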